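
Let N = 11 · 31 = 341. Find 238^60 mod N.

Mod 11: 238 ≡ 7; since 10 | 60, by Fermat 7^60 ≡ 1 (mod 11).
Mod 31: 238 ≡ 21; since 30 | 60, by Fermat 21^60 ≡ 1 (mod 31).
Combine by CRT: x ≡ 1 (mod 11), x ≡ 1 (mod 31) ⇒ x ≡ 1 (mod 341).

1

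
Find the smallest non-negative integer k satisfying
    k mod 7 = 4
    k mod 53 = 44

From k ≡ 4 (mod 7) write k = 4 + 7t. Substituting into k ≡ 44 (mod 53) gives 7t ≡ 40 (mod 53), and since 7⁻¹ ≡ 38 (mod 53), t ≡ 36. Hence k ≡ 4 + 7·36 = 256 (mod 371).

256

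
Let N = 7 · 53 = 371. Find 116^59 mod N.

Mod 7: 116 ≡ 4; by Fermat, exponent reduces to 59 mod 6 = 5; 4^5 ≡ 2 (mod 7).
Mod 53: 116 ≡ 10; by Fermat, exponent reduces to 59 mod 52 = 7; 10^7 ≡ 13 (mod 53).
Combine by CRT: x ≡ 2 (mod 7), x ≡ 13 (mod 53) ⇒ x ≡ 331 (mod 371).

331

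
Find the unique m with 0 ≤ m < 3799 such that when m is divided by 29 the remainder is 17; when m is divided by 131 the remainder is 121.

From m ≡ 17 (mod 29) write m = 17 + 29t. Substituting into m ≡ 121 (mod 131) gives 29t ≡ 104 (mod 131), and since 29⁻¹ ≡ 122 (mod 131), t ≡ 112. Hence m ≡ 17 + 29·112 = 3265 (mod 3799).

3265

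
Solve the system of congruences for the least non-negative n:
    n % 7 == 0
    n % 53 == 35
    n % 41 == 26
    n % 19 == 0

From n ≡ 0 (mod 7) write n = 0 + 7t. Substituting into n ≡ 35 (mod 53) gives 7t ≡ 35 (mod 53), and since 7⁻¹ ≡ 38 (mod 53), t ≡ 5. Hence n ≡ 0 + 7·5 = 35 (mod 371).
From n ≡ 35 (mod 371) write n = 35 + 371t. Substituting into n ≡ 26 (mod 41) gives 371t ≡ 32 (mod 41), and since 2⁻¹ ≡ 21 (mod 41), t ≡ 16. Hence n ≡ 35 + 371·16 = 5971 (mod 15211).
From n ≡ 5971 (mod 15211) write n = 5971 + 15211t. Substituting into n ≡ 0 (mod 19) gives 15211t ≡ 14 (mod 19), and since 11⁻¹ ≡ 7 (mod 19), t ≡ 3. Hence n ≡ 5971 + 15211·3 = 51604 (mod 289009).

51604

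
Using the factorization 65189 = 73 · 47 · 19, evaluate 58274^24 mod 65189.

Mod 73: 58274 ≡ 20; 20^24 ≡ 64 (mod 73).
Mod 47: 58274 ≡ 41; 41^24 ≡ 6 (mod 47).
Mod 19: 58274 ≡ 1; by Fermat, exponent reduces to 24 mod 18 = 6; 1^6 ≡ 1 (mod 19).
Combine by CRT: x ≡ 64 (mod 73), x ≡ 6 (mod 47), x ≡ 1 (mod 19) ⇒ x ≡ 21015 (mod 65189).

21015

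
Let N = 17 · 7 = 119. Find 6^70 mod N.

8

Mod 17: 6 ≡ 6; by Fermat, exponent reduces to 70 mod 16 = 6; 6^6 ≡ 8 (mod 17).
Mod 7: 6 ≡ 6; by Fermat, exponent reduces to 70 mod 6 = 4; 6^4 ≡ 1 (mod 7).
Combine by CRT: x ≡ 8 (mod 17), x ≡ 1 (mod 7) ⇒ x ≡ 8 (mod 119).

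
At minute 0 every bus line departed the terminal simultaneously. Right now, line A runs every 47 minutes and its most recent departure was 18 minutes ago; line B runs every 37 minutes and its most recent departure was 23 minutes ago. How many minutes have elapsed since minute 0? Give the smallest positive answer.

From t ≡ 18 (mod 47) write t = 18 + 47s. Substituting into t ≡ 23 (mod 37) gives 47s ≡ 5 (mod 37), and since 10⁻¹ ≡ 26 (mod 37), s ≡ 19. Hence t ≡ 18 + 47·19 = 911 (mod 1739).

911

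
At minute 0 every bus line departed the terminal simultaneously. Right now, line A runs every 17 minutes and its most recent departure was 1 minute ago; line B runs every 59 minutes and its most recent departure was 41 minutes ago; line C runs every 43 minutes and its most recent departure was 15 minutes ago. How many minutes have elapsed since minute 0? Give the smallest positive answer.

9776

The moduli are pairwise coprime; N = 17·59·43 = 43129.
N/17 = 2537; 2537 ≡ 4 (mod 17); 4·13 ≡ 1, so inverse 13.
N/59 = 731; 731 ≡ 23 (mod 59); 23·18 ≡ 1, so inverse 18.
N/43 = 1003; 1003 ≡ 14 (mod 43); 14·40 ≡ 1, so inverse 40.
t ≡ 1·2537·13 + 41·731·18 + 15·1003·40 = 1174259.
1174259 mod 43129 = 9776.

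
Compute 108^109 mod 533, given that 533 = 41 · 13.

147

Mod 41: 108 ≡ 26; by Fermat, exponent reduces to 109 mod 40 = 29; 26^29 ≡ 24 (mod 41).
Mod 13: 108 ≡ 4; by Fermat, exponent reduces to 109 mod 12 = 1; 4^1 ≡ 4 (mod 13).
Combine by CRT: x ≡ 24 (mod 41), x ≡ 4 (mod 13) ⇒ x ≡ 147 (mod 533).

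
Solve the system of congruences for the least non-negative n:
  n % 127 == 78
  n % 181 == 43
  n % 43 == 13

The moduli are pairwise coprime; M = 127·181·43 = 988441.
M/127 = 7783; 7783 ≡ 36 (mod 127); 36·60 ≡ 1, so inverse 60.
M/181 = 5461; 5461 ≡ 31 (mod 181); 31·146 ≡ 1, so inverse 146.
M/43 = 22987; 22987 ≡ 25 (mod 43); 25·31 ≡ 1, so inverse 31.
n ≡ 78·7783·60 + 43·5461·146 + 13·22987·31 = 79972359.
79972359 mod 988441 = 897079.

897079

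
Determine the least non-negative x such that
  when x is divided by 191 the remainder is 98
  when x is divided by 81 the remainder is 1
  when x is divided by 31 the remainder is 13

The moduli are pairwise coprime; N = 191·81·31 = 479601.
N/191 = 2511; 2511 ≡ 28 (mod 191); 28·116 ≡ 1, so inverse 116.
N/81 = 5921; 5921 ≡ 8 (mod 81); 8·71 ≡ 1, so inverse 71.
N/31 = 15471; 15471 ≡ 2 (mod 31); 2·16 ≡ 1, so inverse 16.
x ≡ 98·2511·116 + 1·5921·71 + 13·15471·16 = 32183407.
32183407 mod 479601 = 50140.

50140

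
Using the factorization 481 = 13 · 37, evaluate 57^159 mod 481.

Mod 13: 57 ≡ 5; by Fermat, exponent reduces to 159 mod 12 = 3; 5^3 ≡ 8 (mod 13).
Mod 37: 57 ≡ 20; by Fermat, exponent reduces to 159 mod 36 = 15; 20^15 ≡ 23 (mod 37).
Combine by CRT: x ≡ 8 (mod 13), x ≡ 23 (mod 37) ⇒ x ≡ 60 (mod 481).

60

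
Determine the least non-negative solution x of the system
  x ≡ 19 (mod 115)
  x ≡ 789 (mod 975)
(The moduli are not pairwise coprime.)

gcd(115, 975) = 5 and 5 | (789 − 19), so the pair is consistent; merging gives x ≡ 9564 (mod 22425), where 22425 = lcm(115, 975).
The solution is unique modulo lcm(115, 975) = 22425.

9564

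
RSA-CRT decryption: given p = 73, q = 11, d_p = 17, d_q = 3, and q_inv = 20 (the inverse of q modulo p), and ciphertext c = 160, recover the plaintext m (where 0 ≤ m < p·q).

m₁ = c^(d_p) mod p: c ≡ 14 (mod 73), and 14^17 mod 73 = 28.
m₂ = c^(d_q) mod q: c ≡ 6 (mod 11), and 6^3 mod 11 = 7.
h = q_inv·(m₁ − m₂) mod p = 20·(28 − 7) mod 73 = 55.
m = m₂ + h·q = 7 + 55·11 = 612.

612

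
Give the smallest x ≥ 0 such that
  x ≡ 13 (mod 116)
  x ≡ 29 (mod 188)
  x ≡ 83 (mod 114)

295001

gcd(116, 188) = 4 and 4 | (29 − 13), so the pair is consistent; merging gives x ≡ 593 (mod 5452), where 5452 = lcm(116, 188).
gcd(5452, 114) = 2 and 2 | (83 − 593), so the pair is consistent; merging gives x ≡ 295001 (mod 310764), where 310764 = lcm(5452, 114).
The solution is unique modulo lcm(116, 188, 114) = 310764.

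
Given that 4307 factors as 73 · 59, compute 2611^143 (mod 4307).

4264

Mod 73: 2611 ≡ 56; by Fermat, exponent reduces to 143 mod 72 = 71; 56^71 ≡ 30 (mod 73).
Mod 59: 2611 ≡ 15; by Fermat, exponent reduces to 143 mod 58 = 27; 15^27 ≡ 16 (mod 59).
Combine by CRT: x ≡ 30 (mod 73), x ≡ 16 (mod 59) ⇒ x ≡ 4264 (mod 4307).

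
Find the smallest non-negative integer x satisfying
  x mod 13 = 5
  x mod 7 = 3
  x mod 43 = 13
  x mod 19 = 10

The moduli are pairwise coprime; N = 13·7·43·19 = 74347.
N/13 = 5719; 5719 ≡ 12 (mod 13); 12·12 ≡ 1, so inverse 12.
N/7 = 10621; 10621 ≡ 2 (mod 7); 2·4 ≡ 1, so inverse 4.
N/43 = 1729; 1729 ≡ 9 (mod 43); 9·24 ≡ 1, so inverse 24.
N/19 = 3913; 3913 ≡ 18 (mod 19); 18·18 ≡ 1, so inverse 18.
x ≡ 5·5719·12 + 3·10621·4 + 13·1729·24 + 10·3913·18 = 1714380.
1714380 mod 74347 = 4399.

4399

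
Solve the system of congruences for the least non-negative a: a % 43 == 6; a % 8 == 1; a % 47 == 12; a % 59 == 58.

285913

The moduli are pairwise coprime; N = 43·8·47·59 = 953912.
N/43 = 22184; 22184 ≡ 39 (mod 43); 39·32 ≡ 1, so inverse 32.
N/8 = 119239; 119239 ≡ 7 (mod 8); 7·7 ≡ 1, so inverse 7.
N/47 = 20296; 20296 ≡ 39 (mod 47); 39·41 ≡ 1, so inverse 41.
N/59 = 16168; 16168 ≡ 2 (mod 59); 2·30 ≡ 1, so inverse 30.
a ≡ 6·22184·32 + 1·119239·7 + 12·20296·41 + 58·16168·30 = 43211953.
43211953 mod 953912 = 285913.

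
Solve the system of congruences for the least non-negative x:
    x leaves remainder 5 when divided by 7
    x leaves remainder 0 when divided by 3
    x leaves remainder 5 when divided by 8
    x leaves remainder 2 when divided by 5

The moduli are pairwise coprime; N = 7·3·8·5 = 840.
N/7 = 120; 120 ≡ 1 (mod 7), inverse 1.
N/3 = 280; 280 ≡ 1 (mod 3), inverse 1.
N/8 = 105; 105 ≡ 1 (mod 8), inverse 1.
N/5 = 168; 168 ≡ 3 (mod 5); 3·2 ≡ 1, so inverse 2.
x ≡ 5·120·1 + 0·280·1 + 5·105·1 + 2·168·2 = 1797.
1797 mod 840 = 117.

117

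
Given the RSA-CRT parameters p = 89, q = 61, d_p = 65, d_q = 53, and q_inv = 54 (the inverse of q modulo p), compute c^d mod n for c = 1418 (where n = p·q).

1489

m₁ = c^(d_p) mod p: c ≡ 83 (mod 89), and 83^65 mod 89 = 65.
m₂ = c^(d_q) mod q: c ≡ 15 (mod 61), and 15^53 mod 61 = 25.
h = q_inv·(m₁ − m₂) mod p = 54·(65 − 25) mod 89 = 24.
m = m₂ + h·q = 25 + 24·61 = 1489.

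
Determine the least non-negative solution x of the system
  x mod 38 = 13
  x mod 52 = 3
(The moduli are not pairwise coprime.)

887

Combine the congruences pairwise.
gcd(38, 52) = 2 and 2 | (3 − 13), so the pair is consistent; merging gives x ≡ 887 (mod 988), where 988 = lcm(38, 52).
The solution is unique modulo lcm(38, 52) = 988.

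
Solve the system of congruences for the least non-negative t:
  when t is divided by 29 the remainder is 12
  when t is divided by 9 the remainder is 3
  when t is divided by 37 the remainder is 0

The moduli are pairwise coprime; N = 29·9·37 = 9657.
N/29 = 333; 333 ≡ 14 (mod 29); 14·27 ≡ 1, so inverse 27.
N/9 = 1073; 1073 ≡ 2 (mod 9); 2·5 ≡ 1, so inverse 5.
N/37 = 261; 261 ≡ 2 (mod 37); 2·19 ≡ 1, so inverse 19.
t ≡ 12·333·27 + 3·1073·5 + 0·261·19 = 123987.
123987 mod 9657 = 8103.

8103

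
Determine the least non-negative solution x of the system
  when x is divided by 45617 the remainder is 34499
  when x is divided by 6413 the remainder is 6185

Combine the congruences pairwise.
gcd(45617, 6413) = 121 and 121 | (6185 − 34499), so the pair is consistent; merging gives x ≡ 673137 (mod 2417701), where 2417701 = lcm(45617, 6413).
The solution is unique modulo lcm(45617, 6413) = 2417701.

673137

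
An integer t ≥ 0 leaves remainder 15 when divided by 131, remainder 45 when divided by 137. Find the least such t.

17307

From t ≡ 15 (mod 131) write t = 15 + 131s. Substituting into t ≡ 45 (mod 137) gives 131s ≡ 30 (mod 137), and since 131⁻¹ ≡ 114 (mod 137), s ≡ 132. Hence t ≡ 15 + 131·132 = 17307 (mod 17947).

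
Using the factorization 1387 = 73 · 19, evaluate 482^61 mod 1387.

615

Mod 73: 482 ≡ 44; 44^61 ≡ 31 (mod 73).
Mod 19: 482 ≡ 7; by Fermat, exponent reduces to 61 mod 18 = 7; 7^7 ≡ 7 (mod 19).
Combine by CRT: x ≡ 31 (mod 73), x ≡ 7 (mod 19) ⇒ x ≡ 615 (mod 1387).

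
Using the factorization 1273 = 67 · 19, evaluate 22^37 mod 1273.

1029

Mod 67: 22 ≡ 22; 22^37 ≡ 24 (mod 67).
Mod 19: 22 ≡ 3; by Fermat, exponent reduces to 37 mod 18 = 1; 3^1 ≡ 3 (mod 19).
Combine by CRT: x ≡ 24 (mod 67), x ≡ 3 (mod 19) ⇒ x ≡ 1029 (mod 1273).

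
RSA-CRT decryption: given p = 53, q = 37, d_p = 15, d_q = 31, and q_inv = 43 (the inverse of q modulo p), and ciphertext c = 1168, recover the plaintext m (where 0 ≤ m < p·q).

1286

m₁ = c^(d_p) mod p: c ≡ 2 (mod 53), and 2^15 mod 53 = 14.
m₂ = c^(d_q) mod q: c ≡ 21 (mod 37), and 21^31 mod 37 = 28.
h = q_inv·(m₁ − m₂) mod p = 43·(14 − 28) mod 53 = 34.
m = m₂ + h·q = 28 + 34·37 = 1286.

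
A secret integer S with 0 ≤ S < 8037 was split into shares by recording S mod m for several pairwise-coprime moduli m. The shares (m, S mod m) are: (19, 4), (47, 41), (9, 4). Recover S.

The moduli are pairwise coprime; N = 19·47·9 = 8037.
N/19 = 423; 423 ≡ 5 (mod 19); 5·4 ≡ 1, so inverse 4.
N/47 = 171; 171 ≡ 30 (mod 47); 30·11 ≡ 1, so inverse 11.
N/9 = 893; 893 ≡ 2 (mod 9); 2·5 ≡ 1, so inverse 5.
S ≡ 4·423·4 + 41·171·11 + 4·893·5 = 101749.
101749 mod 8037 = 5305.

5305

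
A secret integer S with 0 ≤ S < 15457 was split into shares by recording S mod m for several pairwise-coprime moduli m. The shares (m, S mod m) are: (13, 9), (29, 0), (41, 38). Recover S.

The moduli are pairwise coprime; N = 13·29·41 = 15457.
N/13 = 1189; 1189 ≡ 6 (mod 13); 6·11 ≡ 1, so inverse 11.
N/29 = 533; 533 ≡ 11 (mod 29); 11·8 ≡ 1, so inverse 8.
N/41 = 377; 377 ≡ 8 (mod 41); 8·36 ≡ 1, so inverse 36.
S ≡ 9·1189·11 + 0·533·8 + 38·377·36 = 633447.
633447 mod 15457 = 15167.

15167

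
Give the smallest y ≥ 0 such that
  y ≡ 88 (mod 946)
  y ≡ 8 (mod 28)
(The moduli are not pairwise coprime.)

3872

gcd(946, 28) = 2 and 2 | (8 − 88), so the pair is consistent; merging gives y ≡ 3872 (mod 13244), where 13244 = lcm(946, 28).
The solution is unique modulo lcm(946, 28) = 13244.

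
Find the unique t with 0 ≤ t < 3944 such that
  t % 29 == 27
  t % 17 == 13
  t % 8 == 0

2376

The moduli are pairwise coprime; N = 29·17·8 = 3944.
N/29 = 136; 136 ≡ 20 (mod 29); 20·16 ≡ 1, so inverse 16.
N/17 = 232; 232 ≡ 11 (mod 17); 11·14 ≡ 1, so inverse 14.
N/8 = 493; 493 ≡ 5 (mod 8); 5·5 ≡ 1, so inverse 5.
t ≡ 27·136·16 + 13·232·14 + 0·493·5 = 100976.
100976 mod 3944 = 2376.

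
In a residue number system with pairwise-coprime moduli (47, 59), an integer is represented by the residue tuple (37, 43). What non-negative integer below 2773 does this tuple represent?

1400

From x ≡ 37 (mod 47) write x = 37 + 47t. Substituting into x ≡ 43 (mod 59) gives 47t ≡ 6 (mod 59), and since 47⁻¹ ≡ 54 (mod 59), t ≡ 29. Hence x ≡ 37 + 47·29 = 1400 (mod 2773).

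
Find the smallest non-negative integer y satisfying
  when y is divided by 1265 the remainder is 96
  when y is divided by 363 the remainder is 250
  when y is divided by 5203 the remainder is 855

1676221

gcd(1265, 363) = 11 and 11 | (250 − 96), so the pair is consistent; merging gives y ≡ 6421 (mod 41745), where 41745 = lcm(1265, 363).
gcd(41745, 5203) = 121 and 121 | (855 − 6421), so the pair is consistent; merging gives y ≡ 1676221 (mod 1795035), where 1795035 = lcm(41745, 5203).
The solution is unique modulo lcm(1265, 363, 5203) = 1795035.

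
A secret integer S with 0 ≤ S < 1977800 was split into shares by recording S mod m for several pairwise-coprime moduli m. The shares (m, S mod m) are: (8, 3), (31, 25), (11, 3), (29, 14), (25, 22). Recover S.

1310147

From S ≡ 3 (mod 8) write S = 3 + 8t. Substituting into S ≡ 25 (mod 31) gives 8t ≡ 22 (mod 31), and since 8⁻¹ ≡ 4 (mod 31), t ≡ 26. Hence S ≡ 3 + 8·26 = 211 (mod 248).
From S ≡ 211 (mod 248) write S = 211 + 248t. Substituting into S ≡ 3 (mod 11) gives 248t ≡ 1 (mod 11), and since 6⁻¹ ≡ 2 (mod 11), t ≡ 2. Hence S ≡ 211 + 248·2 = 707 (mod 2728).
From S ≡ 707 (mod 2728) write S = 707 + 2728t. Substituting into S ≡ 14 (mod 29) gives 2728t ≡ 3 (mod 29), and since 2⁻¹ ≡ 15 (mod 29), t ≡ 16. Hence S ≡ 707 + 2728·16 = 44355 (mod 79112).
From S ≡ 44355 (mod 79112) write S = 44355 + 79112t. Substituting into S ≡ 22 (mod 25) gives 79112t ≡ 17 (mod 25), and since 12⁻¹ ≡ 23 (mod 25), t ≡ 16. Hence S ≡ 44355 + 79112·16 = 1310147 (mod 1977800).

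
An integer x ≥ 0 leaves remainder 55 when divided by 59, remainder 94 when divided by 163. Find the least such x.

1235

Combine the congruences pairwise.
From x ≡ 55 (mod 59) write x = 55 + 59t. Substituting into x ≡ 94 (mod 163) gives 59t ≡ 39 (mod 163), and since 59⁻¹ ≡ 105 (mod 163), t ≡ 20. Hence x ≡ 55 + 59·20 = 1235 (mod 9617).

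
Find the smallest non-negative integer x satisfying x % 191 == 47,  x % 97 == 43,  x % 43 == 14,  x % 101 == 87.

The moduli are pairwise coprime; N = 191·97·43·101 = 80462761.
N/191 = 421271; 421271 ≡ 116 (mod 191); 116·28 ≡ 1, so inverse 28.
N/97 = 829513; 829513 ≡ 66 (mod 97); 66·25 ≡ 1, so inverse 25.
N/43 = 1871227; 1871227 ≡ 39 (mod 43); 39·32 ≡ 1, so inverse 32.
N/101 = 796661; 796661 ≡ 74 (mod 101); 74·86 ≡ 1, so inverse 86.
x ≡ 47·421271·28 + 43·829513·25 + 14·1871227·32 + 87·796661·86 = 8245046409.
8245046409 mod 80462761 = 37844787.

37844787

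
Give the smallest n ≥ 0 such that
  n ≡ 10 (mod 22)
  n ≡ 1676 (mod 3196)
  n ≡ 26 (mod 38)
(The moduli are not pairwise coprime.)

110340

gcd(22, 3196) = 2 and 2 | (1676 − 10), so the pair is consistent; merging gives n ≡ 4872 (mod 35156), where 35156 = lcm(22, 3196).
gcd(35156, 38) = 2 and 2 | (26 − 4872), so the pair is consistent; merging gives n ≡ 110340 (mod 667964), where 667964 = lcm(35156, 38).
The solution is unique modulo lcm(22, 3196, 38) = 667964.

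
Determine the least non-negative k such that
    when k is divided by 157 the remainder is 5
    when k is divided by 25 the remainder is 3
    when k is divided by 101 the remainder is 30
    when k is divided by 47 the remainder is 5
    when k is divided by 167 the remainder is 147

The moduli are pairwise coprime; N = 157·25·101·47·167 = 3111539825.
N/157 = 19818725; 19818725 ≡ 144 (mod 157); 144·12 ≡ 1, so inverse 12.
N/25 = 124461593; 124461593 ≡ 18 (mod 25); 18·7 ≡ 1, so inverse 7.
N/101 = 30807325; 30807325 ≡ 2 (mod 101); 2·51 ≡ 1, so inverse 51.
N/47 = 66202975; 66202975 ≡ 44 (mod 47); 44·31 ≡ 1, so inverse 31.
N/167 = 18631975; 18631975 ≡ 119 (mod 167); 119·80 ≡ 1, so inverse 80.
k ≡ 5·19818725·12 + 3·124461593·7 + 30·30807325·51 + 5·66202975·31 + 147·18631975·80 = 280311511328.
280311511328 mod 3111539825 = 272927078.

272927078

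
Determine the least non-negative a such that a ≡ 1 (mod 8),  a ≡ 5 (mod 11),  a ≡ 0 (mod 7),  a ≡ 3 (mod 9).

The moduli are pairwise coprime; N = 8·11·7·9 = 5544.
N/8 = 693; 693 ≡ 5 (mod 8); 5·5 ≡ 1, so inverse 5.
N/11 = 504; 504 ≡ 9 (mod 11); 9·5 ≡ 1, so inverse 5.
N/7 = 792; 792 ≡ 1 (mod 7), inverse 1.
N/9 = 616; 616 ≡ 4 (mod 9); 4·7 ≡ 1, so inverse 7.
a ≡ 1·693·5 + 5·504·5 + 0·792·1 + 3·616·7 = 29001.
29001 mod 5544 = 1281.

1281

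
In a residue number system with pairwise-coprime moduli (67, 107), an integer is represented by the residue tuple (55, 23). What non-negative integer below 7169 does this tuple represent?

4410

From x ≡ 55 (mod 67) write x = 55 + 67t. Substituting into x ≡ 23 (mod 107) gives 67t ≡ 75 (mod 107), and since 67⁻¹ ≡ 8 (mod 107), t ≡ 65. Hence x ≡ 55 + 67·65 = 4410 (mod 7169).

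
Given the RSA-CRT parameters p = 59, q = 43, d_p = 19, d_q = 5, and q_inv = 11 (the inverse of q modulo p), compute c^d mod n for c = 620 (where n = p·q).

1395

m₁ = c^(d_p) mod p: c ≡ 30 (mod 59), and 30^19 mod 59 = 38.
m₂ = c^(d_q) mod q: c ≡ 18 (mod 43), and 18^5 mod 43 = 19.
h = q_inv·(m₁ − m₂) mod p = 11·(38 − 19) mod 59 = 32.
m = m₂ + h·q = 19 + 32·43 = 1395.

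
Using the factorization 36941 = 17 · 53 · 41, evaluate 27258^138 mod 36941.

Mod 17: 27258 ≡ 7; by Fermat, exponent reduces to 138 mod 16 = 10; 7^10 ≡ 2 (mod 17).
Mod 53: 27258 ≡ 16; by Fermat, exponent reduces to 138 mod 52 = 34; 16^34 ≡ 42 (mod 53).
Mod 41: 27258 ≡ 34; by Fermat, exponent reduces to 138 mod 40 = 18; 34^18 ≡ 5 (mod 41).
Combine by CRT: x ≡ 2 (mod 17), x ≡ 42 (mod 53), x ≡ 5 (mod 41) ⇒ x ≡ 784 (mod 36941).

784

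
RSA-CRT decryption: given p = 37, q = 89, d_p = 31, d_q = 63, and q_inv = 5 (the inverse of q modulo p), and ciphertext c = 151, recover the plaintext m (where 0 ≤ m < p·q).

m₁ = c^(d_p) mod p: c ≡ 3 (mod 37), and 3^31 mod 37 = 30.
m₂ = c^(d_q) mod q: c ≡ 62 (mod 89), and 62^63 mod 89 = 23.
h = q_inv·(m₁ − m₂) mod p = 5·(30 − 23) mod 37 = 35.
m = m₂ + h·q = 23 + 35·89 = 3138.

3138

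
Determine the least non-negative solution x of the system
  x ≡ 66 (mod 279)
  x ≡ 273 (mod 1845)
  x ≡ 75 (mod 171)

1009488

gcd(279, 1845) = 9 and 9 | (273 − 66), so the pair is consistent; merging gives x ≡ 37173 (mod 57195), where 57195 = lcm(279, 1845).
gcd(57195, 171) = 9 and 9 | (75 − 37173), so the pair is consistent; merging gives x ≡ 1009488 (mod 1086705), where 1086705 = lcm(57195, 171).
The solution is unique modulo lcm(279, 1845, 171) = 1086705.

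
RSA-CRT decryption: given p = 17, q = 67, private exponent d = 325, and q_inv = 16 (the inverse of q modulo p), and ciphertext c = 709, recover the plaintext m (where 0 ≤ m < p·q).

d_p = d mod (p−1) = 325 mod 16 = 5; d_q = d mod (q−1) = 61.
m₁ = c^(d_p) mod p: c ≡ 12 (mod 17), and 12^5 mod 17 = 3.
m₂ = c^(d_q) mod q: c ≡ 39 (mod 67), and 39^61 mod 67 = 6.
h = q_inv·(m₁ − m₂) mod p = 16·(3 − 6) mod 17 = 3.
m = m₂ + h·q = 6 + 3·67 = 207.

207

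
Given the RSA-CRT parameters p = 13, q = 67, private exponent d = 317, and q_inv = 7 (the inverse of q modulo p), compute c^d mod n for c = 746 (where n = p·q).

694

d_p = d mod (p−1) = 317 mod 12 = 5; d_q = d mod (q−1) = 53.
m₁ = c^(d_p) mod p: c ≡ 5 (mod 13), and 5^5 mod 13 = 5.
m₂ = c^(d_q) mod q: c ≡ 9 (mod 67), and 9^53 mod 67 = 24.
h = q_inv·(m₁ − m₂) mod p = 7·(5 − 24) mod 13 = 10.
m = m₂ + h·q = 24 + 10·67 = 694.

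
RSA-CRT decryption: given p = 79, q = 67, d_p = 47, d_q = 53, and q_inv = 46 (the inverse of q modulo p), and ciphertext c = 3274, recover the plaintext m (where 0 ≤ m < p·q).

m₁ = c^(d_p) mod p: c ≡ 35 (mod 79), and 35^47 mod 79 = 74.
m₂ = c^(d_q) mod q: c ≡ 58 (mod 67), and 58^53 mod 67 = 43.
h = q_inv·(m₁ − m₂) mod p = 46·(74 − 43) mod 79 = 4.
m = m₂ + h·q = 43 + 4·67 = 311.

311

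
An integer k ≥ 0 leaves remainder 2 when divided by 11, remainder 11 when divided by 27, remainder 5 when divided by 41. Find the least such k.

From k ≡ 2 (mod 11) write k = 2 + 11t. Substituting into k ≡ 11 (mod 27) gives 11t ≡ 9 (mod 27), and since 11⁻¹ ≡ 5 (mod 27), t ≡ 18. Hence k ≡ 2 + 11·18 = 200 (mod 297).
From k ≡ 200 (mod 297) write k = 200 + 297t. Substituting into k ≡ 5 (mod 41) gives 297t ≡ 10 (mod 41), and since 10⁻¹ ≡ 37 (mod 41), t ≡ 1. Hence k ≡ 200 + 297·1 = 497 (mod 12177).

497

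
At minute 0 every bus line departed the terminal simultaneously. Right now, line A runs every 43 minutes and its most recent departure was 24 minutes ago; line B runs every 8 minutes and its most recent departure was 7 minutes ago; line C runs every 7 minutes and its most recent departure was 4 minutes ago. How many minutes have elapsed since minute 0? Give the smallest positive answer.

The moduli are pairwise coprime; N = 43·8·7 = 2408.
N/43 = 56; 56 ≡ 13 (mod 43); 13·10 ≡ 1, so inverse 10.
N/8 = 301; 301 ≡ 5 (mod 8); 5·5 ≡ 1, so inverse 5.
N/7 = 344; 344 ≡ 1 (mod 7), inverse 1.
t ≡ 24·56·10 + 7·301·5 + 4·344·1 = 25351.
25351 mod 2408 = 1271.

1271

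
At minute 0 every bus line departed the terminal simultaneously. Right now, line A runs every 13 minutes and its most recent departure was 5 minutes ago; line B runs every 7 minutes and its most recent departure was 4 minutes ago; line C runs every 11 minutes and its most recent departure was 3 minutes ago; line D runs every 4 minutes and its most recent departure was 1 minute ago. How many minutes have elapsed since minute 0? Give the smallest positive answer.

1565

The moduli are pairwise coprime; N = 13·7·11·4 = 4004.
N/13 = 308; 308 ≡ 9 (mod 13); 9·3 ≡ 1, so inverse 3.
N/7 = 572; 572 ≡ 5 (mod 7); 5·3 ≡ 1, so inverse 3.
N/11 = 364; 364 ≡ 1 (mod 11), inverse 1.
N/4 = 1001; 1001 ≡ 1 (mod 4), inverse 1.
t ≡ 5·308·3 + 4·572·3 + 3·364·1 + 1·1001·1 = 13577.
13577 mod 4004 = 1565.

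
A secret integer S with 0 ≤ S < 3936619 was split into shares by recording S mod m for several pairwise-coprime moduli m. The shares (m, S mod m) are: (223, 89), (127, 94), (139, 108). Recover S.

The moduli are pairwise coprime; N = 223·127·139 = 3936619.
N/223 = 17653; 17653 ≡ 36 (mod 223); 36·31 ≡ 1, so inverse 31.
N/127 = 30997; 30997 ≡ 9 (mod 127); 9·113 ≡ 1, so inverse 113.
N/139 = 28321; 28321 ≡ 104 (mod 139); 104·135 ≡ 1, so inverse 135.
S ≡ 89·17653·31 + 94·30997·113 + 108·28321·135 = 790874941.
790874941 mod 3936619 = 3551141.

3551141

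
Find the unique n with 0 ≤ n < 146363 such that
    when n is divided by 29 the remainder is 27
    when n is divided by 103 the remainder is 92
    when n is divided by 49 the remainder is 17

3594

The moduli are pairwise coprime; M = 29·103·49 = 146363.
M/29 = 5047; 5047 ≡ 1 (mod 29), inverse 1.
M/103 = 1421; 1421 ≡ 82 (mod 103); 82·49 ≡ 1, so inverse 49.
M/49 = 2987; 2987 ≡ 47 (mod 49); 47·24 ≡ 1, so inverse 24.
n ≡ 27·5047·1 + 92·1421·49 + 17·2987·24 = 7760833.
7760833 mod 146363 = 3594.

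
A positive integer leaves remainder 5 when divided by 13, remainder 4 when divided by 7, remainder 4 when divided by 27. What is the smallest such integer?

The moduli are pairwise coprime; N = 13·7·27 = 2457.
N/13 = 189; 189 ≡ 7 (mod 13); 7·2 ≡ 1, so inverse 2.
N/7 = 351; 351 ≡ 1 (mod 7), inverse 1.
N/27 = 91; 91 ≡ 10 (mod 27); 10·19 ≡ 1, so inverse 19.
t ≡ 5·189·2 + 4·351·1 + 4·91·19 = 10210.
10210 mod 2457 = 382.

382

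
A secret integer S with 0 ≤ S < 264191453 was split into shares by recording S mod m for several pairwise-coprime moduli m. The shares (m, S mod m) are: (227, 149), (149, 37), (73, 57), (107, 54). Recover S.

25326312

From S ≡ 149 (mod 227) write S = 149 + 227t. Substituting into S ≡ 37 (mod 149) gives 227t ≡ 37 (mod 149), and since 78⁻¹ ≡ 128 (mod 149), t ≡ 117. Hence S ≡ 149 + 227·117 = 26708 (mod 33823).
From S ≡ 26708 (mod 33823) write S = 26708 + 33823t. Substituting into S ≡ 57 (mod 73) gives 33823t ≡ 67 (mod 73), and since 24⁻¹ ≡ 70 (mod 73), t ≡ 18. Hence S ≡ 26708 + 33823·18 = 635522 (mod 2469079).
From S ≡ 635522 (mod 2469079) write S = 635522 + 2469079t. Substituting into S ≡ 54 (mod 107) gives 2469079t ≡ 5 (mod 107), and since 54⁻¹ ≡ 2 (mod 107), t ≡ 10. Hence S ≡ 635522 + 2469079·10 = 25326312 (mod 264191453).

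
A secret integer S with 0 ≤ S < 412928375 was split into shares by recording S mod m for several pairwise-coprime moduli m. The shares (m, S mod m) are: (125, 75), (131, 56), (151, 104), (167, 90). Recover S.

38402575

The moduli are pairwise coprime; N = 125·131·151·167 = 412928375.
N/125 = 3303427; 3303427 ≡ 52 (mod 125); 52·113 ≡ 1, so inverse 113.
N/131 = 3152125; 3152125 ≡ 3 (mod 131); 3·44 ≡ 1, so inverse 44.
N/151 = 2734625; 2734625 ≡ 15 (mod 151); 15·141 ≡ 1, so inverse 141.
N/167 = 2472625; 2472625 ≡ 23 (mod 167); 23·138 ≡ 1, so inverse 138.
S ≡ 75·3303427·113 + 56·3152125·44 + 104·2734625·141 + 90·2472625·138 = 106573923325.
106573923325 mod 412928375 = 38402575.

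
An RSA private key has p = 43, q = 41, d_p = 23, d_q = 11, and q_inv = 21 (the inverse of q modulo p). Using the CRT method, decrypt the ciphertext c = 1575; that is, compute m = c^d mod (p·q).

m₁ = c^(d_p) mod p: c ≡ 27 (mod 43), and 27^23 mod 43 = 2.
m₂ = c^(d_q) mod q: c ≡ 17 (mod 41), and 17^11 mod 41 = 11.
h = q_inv·(m₁ − m₂) mod p = 21·(2 − 11) mod 43 = 26.
m = m₂ + h·q = 11 + 26·41 = 1077.

1077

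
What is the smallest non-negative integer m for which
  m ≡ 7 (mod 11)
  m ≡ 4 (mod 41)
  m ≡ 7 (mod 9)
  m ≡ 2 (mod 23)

The moduli are pairwise coprime; N = 11·41·9·23 = 93357.
N/11 = 8487; 8487 ≡ 6 (mod 11); 6·2 ≡ 1, so inverse 2.
N/41 = 2277; 2277 ≡ 22 (mod 41); 22·28 ≡ 1, so inverse 28.
N/9 = 10373; 10373 ≡ 5 (mod 9); 5·2 ≡ 1, so inverse 2.
N/23 = 4059; 4059 ≡ 11 (mod 23); 11·21 ≡ 1, so inverse 21.
m ≡ 7·8487·2 + 4·2277·28 + 7·10373·2 + 2·4059·21 = 689542.
689542 mod 93357 = 36043.

36043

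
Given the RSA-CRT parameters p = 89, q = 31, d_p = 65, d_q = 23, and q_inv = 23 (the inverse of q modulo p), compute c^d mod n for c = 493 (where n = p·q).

m₁ = c^(d_p) mod p: c ≡ 48 (mod 89), and 48^65 mod 89 = 3.
m₂ = c^(d_q) mod q: c ≡ 28 (mod 31), and 28^23 mod 31 = 20.
h = q_inv·(m₁ − m₂) mod p = 23·(3 − 20) mod 89 = 54.
m = m₂ + h·q = 20 + 54·31 = 1694.

1694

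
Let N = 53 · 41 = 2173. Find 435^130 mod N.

1

Mod 53: 435 ≡ 11; by Fermat, exponent reduces to 130 mod 52 = 26; 11^26 ≡ 1 (mod 53).
Mod 41: 435 ≡ 25; by Fermat, exponent reduces to 130 mod 40 = 10; 25^10 ≡ 1 (mod 41).
Combine by CRT: x ≡ 1 (mod 53), x ≡ 1 (mod 41) ⇒ x ≡ 1 (mod 2173).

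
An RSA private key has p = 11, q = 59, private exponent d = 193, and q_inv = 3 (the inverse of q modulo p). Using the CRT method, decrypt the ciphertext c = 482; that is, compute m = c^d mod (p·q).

d_p = d mod (p−1) = 193 mod 10 = 3; d_q = d mod (q−1) = 19.
m₁ = c^(d_p) mod p: c ≡ 9 (mod 11), and 9^3 mod 11 = 3.
m₂ = c^(d_q) mod q: c ≡ 10 (mod 59), and 10^19 mod 59 = 33.
h = q_inv·(m₁ − m₂) mod p = 3·(3 − 33) mod 11 = 9.
m = m₂ + h·q = 33 + 9·59 = 564.

564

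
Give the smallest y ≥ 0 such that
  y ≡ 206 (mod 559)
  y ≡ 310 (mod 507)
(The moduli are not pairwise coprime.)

1324

gcd(559, 507) = 13 and 13 | (310 − 206), so the pair is consistent; merging gives y ≡ 1324 (mod 21801), where 21801 = lcm(559, 507).
The solution is unique modulo lcm(559, 507) = 21801.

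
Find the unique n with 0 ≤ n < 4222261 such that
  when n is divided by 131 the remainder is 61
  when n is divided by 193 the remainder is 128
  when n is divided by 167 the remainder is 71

Combine the congruences pairwise.
From n ≡ 61 (mod 131) write n = 61 + 131t. Substituting into n ≡ 128 (mod 193) gives 131t ≡ 67 (mod 193), and since 131⁻¹ ≡ 28 (mod 193), t ≡ 139. Hence n ≡ 61 + 131·139 = 18270 (mod 25283).
From n ≡ 18270 (mod 25283) write n = 18270 + 25283t. Substituting into n ≡ 71 (mod 167) gives 25283t ≡ 4 (mod 167), and since 66⁻¹ ≡ 124 (mod 167), t ≡ 162. Hence n ≡ 18270 + 25283·162 = 4114116 (mod 4222261).

4114116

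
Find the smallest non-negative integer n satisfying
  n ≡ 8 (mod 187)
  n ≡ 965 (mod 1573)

11976

Combine the congruences pairwise.
gcd(187, 1573) = 11 and 11 | (965 − 8), so the pair is consistent; merging gives n ≡ 11976 (mod 26741), where 26741 = lcm(187, 1573).
The solution is unique modulo lcm(187, 1573) = 26741.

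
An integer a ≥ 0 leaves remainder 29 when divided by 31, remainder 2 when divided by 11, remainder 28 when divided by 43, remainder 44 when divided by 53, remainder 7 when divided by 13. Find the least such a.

Combine the congruences pairwise.
From a ≡ 29 (mod 31) write a = 29 + 31t. Substituting into a ≡ 2 (mod 11) gives 31t ≡ 6 (mod 11), and since 9⁻¹ ≡ 5 (mod 11), t ≡ 8. Hence a ≡ 29 + 31·8 = 277 (mod 341).
From a ≡ 277 (mod 341) write a = 277 + 341t. Substituting into a ≡ 28 (mod 43) gives 341t ≡ 9 (mod 43), and since 40⁻¹ ≡ 14 (mod 43), t ≡ 40. Hence a ≡ 277 + 341·40 = 13917 (mod 14663).
From a ≡ 13917 (mod 14663) write a = 13917 + 14663t. Substituting into a ≡ 44 (mod 53) gives 14663t ≡ 13 (mod 53), and since 35⁻¹ ≡ 50 (mod 53), t ≡ 14. Hence a ≡ 13917 + 14663·14 = 219199 (mod 777139).
From a ≡ 219199 (mod 777139) write a = 219199 + 777139t. Substituting into a ≡ 7 (mod 13) gives 777139t ≡ 1 (mod 13), and since 12⁻¹ ≡ 12 (mod 13), t ≡ 12. Hence a ≡ 219199 + 777139·12 = 9544867 (mod 10102807).

9544867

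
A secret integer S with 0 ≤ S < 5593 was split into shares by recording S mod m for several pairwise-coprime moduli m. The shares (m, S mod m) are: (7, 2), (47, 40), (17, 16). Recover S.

1920

The moduli are pairwise coprime; N = 7·47·17 = 5593.
N/7 = 799; 799 ≡ 1 (mod 7), inverse 1.
N/47 = 119; 119 ≡ 25 (mod 47); 25·32 ≡ 1, so inverse 32.
N/17 = 329; 329 ≡ 6 (mod 17); 6·3 ≡ 1, so inverse 3.
S ≡ 2·799·1 + 40·119·32 + 16·329·3 = 169710.
169710 mod 5593 = 1920.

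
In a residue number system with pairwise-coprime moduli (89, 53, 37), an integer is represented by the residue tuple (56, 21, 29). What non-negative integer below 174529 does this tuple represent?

The moduli are pairwise coprime; N = 89·53·37 = 174529.
N/89 = 1961; 1961 ≡ 3 (mod 89); 3·30 ≡ 1, so inverse 30.
N/53 = 3293; 3293 ≡ 7 (mod 53); 7·38 ≡ 1, so inverse 38.
N/37 = 4717; 4717 ≡ 18 (mod 37); 18·35 ≡ 1, so inverse 35.
x ≡ 56·1961·30 + 21·3293·38 + 29·4717·35 = 10710049.
10710049 mod 174529 = 63780.

63780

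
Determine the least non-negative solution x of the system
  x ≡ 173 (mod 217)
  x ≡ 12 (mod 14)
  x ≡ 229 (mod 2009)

Combine the congruences pairwise.
gcd(217, 14) = 7 and 7 | (12 − 173), so the pair is consistent; merging gives x ≡ 390 (mod 434), where 434 = lcm(217, 14).
gcd(434, 2009) = 7 and 7 | (229 − 390), so the pair is consistent; merging gives x ≡ 122778 (mod 124558), where 124558 = lcm(434, 2009).
The solution is unique modulo lcm(217, 14, 2009) = 124558.

122778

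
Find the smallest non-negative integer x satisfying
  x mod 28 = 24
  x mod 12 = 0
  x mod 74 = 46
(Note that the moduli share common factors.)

1452

Combine the congruences pairwise.
gcd(28, 12) = 4 and 4 | (0 − 24), so the pair is consistent; merging gives x ≡ 24 (mod 84), where 84 = lcm(28, 12).
gcd(84, 74) = 2 and 2 | (46 − 24), so the pair is consistent; merging gives x ≡ 1452 (mod 3108), where 3108 = lcm(84, 74).
The solution is unique modulo lcm(28, 12, 74) = 3108.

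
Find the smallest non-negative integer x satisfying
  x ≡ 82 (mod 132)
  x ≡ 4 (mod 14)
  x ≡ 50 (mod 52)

gcd(132, 14) = 2 and 2 | (4 − 82), so the pair is consistent; merging gives x ≡ 214 (mod 924), where 924 = lcm(132, 14).
gcd(924, 52) = 4 and 4 | (50 − 214), so the pair is consistent; merging gives x ≡ 4834 (mod 12012), where 12012 = lcm(924, 52).
The solution is unique modulo lcm(132, 14, 52) = 12012.

4834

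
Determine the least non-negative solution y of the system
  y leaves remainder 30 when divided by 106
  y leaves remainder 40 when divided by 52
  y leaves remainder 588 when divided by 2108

601368

gcd(106, 52) = 2 and 2 | (40 − 30), so the pair is consistent; merging gives y ≡ 560 (mod 2756), where 2756 = lcm(106, 52).
gcd(2756, 2108) = 4 and 4 | (588 − 560), so the pair is consistent; merging gives y ≡ 601368 (mod 1452412), where 1452412 = lcm(2756, 2108).
The solution is unique modulo lcm(106, 52, 2108) = 1452412.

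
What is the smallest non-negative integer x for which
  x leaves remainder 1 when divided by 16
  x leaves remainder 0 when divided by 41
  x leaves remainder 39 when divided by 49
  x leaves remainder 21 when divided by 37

The moduli are pairwise coprime; N = 16·41·49·37 = 1189328.
N/16 = 74333; 74333 ≡ 13 (mod 16); 13·5 ≡ 1, so inverse 5.
N/41 = 29008; 29008 ≡ 21 (mod 41); 21·2 ≡ 1, so inverse 2.
N/49 = 24272; 24272 ≡ 17 (mod 49); 17·26 ≡ 1, so inverse 26.
N/37 = 32144; 32144 ≡ 28 (mod 37); 28·4 ≡ 1, so inverse 4.
x ≡ 1·74333·5 + 0·29008·2 + 39·24272·26 + 21·32144·4 = 27683569.
27683569 mod 1189328 = 329025.

329025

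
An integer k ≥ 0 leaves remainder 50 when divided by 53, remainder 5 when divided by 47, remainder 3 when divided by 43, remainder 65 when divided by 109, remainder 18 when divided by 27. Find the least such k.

161056503

From k ≡ 50 (mod 53) write k = 50 + 53t. Substituting into k ≡ 5 (mod 47) gives 53t ≡ 2 (mod 47), and since 6⁻¹ ≡ 8 (mod 47), t ≡ 16. Hence k ≡ 50 + 53·16 = 898 (mod 2491).
From k ≡ 898 (mod 2491) write k = 898 + 2491t. Substituting into k ≡ 3 (mod 43) gives 2491t ≡ 8 (mod 43), and since 40⁻¹ ≡ 14 (mod 43), t ≡ 26. Hence k ≡ 898 + 2491·26 = 65664 (mod 107113).
From k ≡ 65664 (mod 107113) write k = 65664 + 107113t. Substituting into k ≡ 65 (mod 109) gives 107113t ≡ 19 (mod 109), and since 75⁻¹ ≡ 16 (mod 109), t ≡ 86. Hence k ≡ 65664 + 107113·86 = 9277382 (mod 11675317).
From k ≡ 9277382 (mod 11675317) write k = 9277382 + 11675317t. Substituting into k ≡ 18 (mod 27) gives 11675317t ≡ 25 (mod 27), and since 4⁻¹ ≡ 7 (mod 27), t ≡ 13. Hence k ≡ 9277382 + 11675317·13 = 161056503 (mod 315233559).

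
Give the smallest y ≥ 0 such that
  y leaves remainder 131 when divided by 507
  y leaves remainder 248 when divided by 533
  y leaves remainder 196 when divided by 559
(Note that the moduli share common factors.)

gcd(507, 533) = 13 and 13 | (248 − 131), so the pair is consistent; merging gives y ≡ 8243 (mod 20787), where 20787 = lcm(507, 533).
gcd(20787, 559) = 13 and 13 | (196 − 8243), so the pair is consistent; merging gives y ≡ 299261 (mod 893841), where 893841 = lcm(20787, 559).
The solution is unique modulo lcm(507, 533, 559) = 893841.

299261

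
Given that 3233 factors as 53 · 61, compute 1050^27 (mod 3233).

Mod 53: 1050 ≡ 43; 43^27 ≡ 43 (mod 53).
Mod 61: 1050 ≡ 13; 13^27 ≡ 1 (mod 61).
Combine by CRT: x ≡ 43 (mod 53), x ≡ 1 (mod 61) ⇒ x ≡ 2746 (mod 3233).

2746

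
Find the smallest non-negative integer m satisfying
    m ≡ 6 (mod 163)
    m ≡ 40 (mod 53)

Combine the congruences pairwise.
From m ≡ 6 (mod 163) write m = 6 + 163t. Substituting into m ≡ 40 (mod 53) gives 163t ≡ 34 (mod 53), and since 4⁻¹ ≡ 40 (mod 53), t ≡ 35. Hence m ≡ 6 + 163·35 = 5711 (mod 8639).

5711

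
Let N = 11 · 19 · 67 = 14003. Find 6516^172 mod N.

Mod 11: 6516 ≡ 4; by Fermat, exponent reduces to 172 mod 10 = 2; 4^2 ≡ 5 (mod 11).
Mod 19: 6516 ≡ 18; by Fermat, exponent reduces to 172 mod 18 = 10; 18^10 ≡ 1 (mod 19).
Mod 67: 6516 ≡ 17; by Fermat, exponent reduces to 172 mod 66 = 40; 17^40 ≡ 54 (mod 67).
Combine by CRT: x ≡ 5 (mod 11), x ≡ 1 (mod 19), x ≡ 54 (mod 67) ⇒ x ≡ 10774 (mod 14003).

10774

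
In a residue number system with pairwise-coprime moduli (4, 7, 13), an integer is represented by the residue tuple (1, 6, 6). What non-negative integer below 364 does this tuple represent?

97

From x ≡ 1 (mod 4) write x = 1 + 4t. Substituting into x ≡ 6 (mod 7) gives 4t ≡ 5 (mod 7), and since 4⁻¹ ≡ 2 (mod 7), t ≡ 3. Hence x ≡ 1 + 4·3 = 13 (mod 28).
From x ≡ 13 (mod 28) write x = 13 + 28t. Substituting into x ≡ 6 (mod 13) gives 28t ≡ 6 (mod 13), and since 2⁻¹ ≡ 7 (mod 13), t ≡ 3. Hence x ≡ 13 + 28·3 = 97 (mod 364).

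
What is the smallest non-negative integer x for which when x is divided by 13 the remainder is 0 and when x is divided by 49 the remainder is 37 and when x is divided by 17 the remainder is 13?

10621

Combine the congruences pairwise.
From x ≡ 0 (mod 13) write x = 0 + 13t. Substituting into x ≡ 37 (mod 49) gives 13t ≡ 37 (mod 49), and since 13⁻¹ ≡ 34 (mod 49), t ≡ 33. Hence x ≡ 0 + 13·33 = 429 (mod 637).
From x ≡ 429 (mod 637) write x = 429 + 637t. Substituting into x ≡ 13 (mod 17) gives 637t ≡ 9 (mod 17), and since 8⁻¹ ≡ 15 (mod 17), t ≡ 16. Hence x ≡ 429 + 637·16 = 10621 (mod 10829).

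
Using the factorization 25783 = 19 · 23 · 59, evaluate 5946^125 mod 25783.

21564

Mod 19: 5946 ≡ 18; by Fermat, exponent reduces to 125 mod 18 = 17; 18^17 ≡ 18 (mod 19).
Mod 23: 5946 ≡ 12; by Fermat, exponent reduces to 125 mod 22 = 15; 12^15 ≡ 13 (mod 23).
Mod 59: 5946 ≡ 46; by Fermat, exponent reduces to 125 mod 58 = 9; 46^9 ≡ 29 (mod 59).
Combine by CRT: x ≡ 18 (mod 19), x ≡ 13 (mod 23), x ≡ 29 (mod 59) ⇒ x ≡ 21564 (mod 25783).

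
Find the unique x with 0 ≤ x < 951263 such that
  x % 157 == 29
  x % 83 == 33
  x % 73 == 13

133165

The moduli are pairwise coprime; N = 157·83·73 = 951263.
N/157 = 6059; 6059 ≡ 93 (mod 157); 93·130 ≡ 1, so inverse 130.
N/83 = 11461; 11461 ≡ 7 (mod 83); 7·12 ≡ 1, so inverse 12.
N/73 = 13031; 13031 ≡ 37 (mod 73); 37·2 ≡ 1, so inverse 2.
x ≡ 29·6059·130 + 33·11461·12 + 13·13031·2 = 27719792.
27719792 mod 951263 = 133165.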